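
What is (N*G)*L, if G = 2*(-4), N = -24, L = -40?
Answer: -7680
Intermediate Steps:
G = -8
(N*G)*L = -24*(-8)*(-40) = 192*(-40) = -7680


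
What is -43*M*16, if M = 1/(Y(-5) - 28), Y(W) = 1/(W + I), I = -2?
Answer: 4816/197 ≈ 24.447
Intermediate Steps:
Y(W) = 1/(-2 + W) (Y(W) = 1/(W - 2) = 1/(-2 + W))
M = -7/197 (M = 1/(1/(-2 - 5) - 28) = 1/(1/(-7) - 28) = 1/(-⅐ - 28) = 1/(-197/7) = -7/197 ≈ -0.035533)
-43*M*16 = -43*(-7/197)*16 = (301/197)*16 = 4816/197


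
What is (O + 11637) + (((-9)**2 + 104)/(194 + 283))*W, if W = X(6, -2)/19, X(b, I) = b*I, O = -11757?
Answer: -363260/3021 ≈ -120.24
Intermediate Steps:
X(b, I) = I*b
W = -12/19 (W = -2*6/19 = -12*1/19 = -12/19 ≈ -0.63158)
(O + 11637) + (((-9)**2 + 104)/(194 + 283))*W = (-11757 + 11637) + (((-9)**2 + 104)/(194 + 283))*(-12/19) = -120 + ((81 + 104)/477)*(-12/19) = -120 + (185*(1/477))*(-12/19) = -120 + (185/477)*(-12/19) = -120 - 740/3021 = -363260/3021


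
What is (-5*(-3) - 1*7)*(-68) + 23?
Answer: -521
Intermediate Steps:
(-5*(-3) - 1*7)*(-68) + 23 = (15 - 7)*(-68) + 23 = 8*(-68) + 23 = -544 + 23 = -521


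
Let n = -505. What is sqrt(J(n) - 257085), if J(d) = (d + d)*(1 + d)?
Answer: 3*sqrt(27995) ≈ 501.95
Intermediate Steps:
J(d) = 2*d*(1 + d) (J(d) = (2*d)*(1 + d) = 2*d*(1 + d))
sqrt(J(n) - 257085) = sqrt(2*(-505)*(1 - 505) - 257085) = sqrt(2*(-505)*(-504) - 257085) = sqrt(509040 - 257085) = sqrt(251955) = 3*sqrt(27995)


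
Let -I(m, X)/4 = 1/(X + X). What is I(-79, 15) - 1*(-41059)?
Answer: 615883/15 ≈ 41059.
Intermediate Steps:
I(m, X) = -2/X (I(m, X) = -4/(X + X) = -4*1/(2*X) = -2/X)
I(-79, 15) - 1*(-41059) = -2/15 - 1*(-41059) = -2*1/15 + 41059 = -2/15 + 41059 = 615883/15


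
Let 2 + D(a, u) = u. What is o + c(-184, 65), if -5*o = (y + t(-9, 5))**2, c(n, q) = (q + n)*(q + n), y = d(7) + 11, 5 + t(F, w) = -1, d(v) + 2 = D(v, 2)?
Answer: 70796/5 ≈ 14159.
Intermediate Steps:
D(a, u) = -2 + u
d(v) = -2 (d(v) = -2 + (-2 + 2) = -2 + 0 = -2)
t(F, w) = -6 (t(F, w) = -5 - 1 = -6)
y = 9 (y = -2 + 11 = 9)
c(n, q) = (n + q)**2 (c(n, q) = (n + q)*(n + q) = (n + q)**2)
o = -9/5 (o = -(9 - 6)**2/5 = -1/5*3**2 = -1/5*9 = -9/5 ≈ -1.8000)
o + c(-184, 65) = -9/5 + (-184 + 65)**2 = -9/5 + (-119)**2 = -9/5 + 14161 = 70796/5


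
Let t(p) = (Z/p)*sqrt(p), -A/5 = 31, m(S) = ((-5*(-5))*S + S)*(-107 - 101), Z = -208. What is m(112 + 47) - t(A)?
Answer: -859872 - 208*I*sqrt(155)/155 ≈ -8.5987e+5 - 16.707*I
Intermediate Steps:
m(S) = -5408*S (m(S) = (25*S + S)*(-208) = (26*S)*(-208) = -5408*S)
A = -155 (A = -5*31 = -155)
t(p) = -208/sqrt(p) (t(p) = (-208/p)*sqrt(p) = -208/sqrt(p))
m(112 + 47) - t(A) = -5408*(112 + 47) - (-208)/sqrt(-155) = -5408*159 - (-208)*(-I*sqrt(155)/155) = -859872 - 208*I*sqrt(155)/155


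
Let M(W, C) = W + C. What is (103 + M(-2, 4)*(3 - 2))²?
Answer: 11025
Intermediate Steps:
M(W, C) = C + W
(103 + M(-2, 4)*(3 - 2))² = (103 + (4 - 2)*(3 - 2))² = (103 + 2*1)² = (103 + 2)² = 105² = 11025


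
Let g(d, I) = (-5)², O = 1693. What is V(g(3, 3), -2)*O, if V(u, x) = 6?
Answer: 10158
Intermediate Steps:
g(d, I) = 25
V(g(3, 3), -2)*O = 6*1693 = 10158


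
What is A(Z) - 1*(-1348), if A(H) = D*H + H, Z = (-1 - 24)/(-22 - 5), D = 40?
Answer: 37421/27 ≈ 1386.0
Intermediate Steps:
Z = 25/27 (Z = -25/(-27) = -25*(-1/27) = 25/27 ≈ 0.92593)
A(H) = 41*H (A(H) = 40*H + H = 41*H)
A(Z) - 1*(-1348) = 41*(25/27) - 1*(-1348) = 1025/27 + 1348 = 37421/27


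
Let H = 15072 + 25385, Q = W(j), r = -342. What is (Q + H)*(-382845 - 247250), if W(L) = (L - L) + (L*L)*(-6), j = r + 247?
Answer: 8627890835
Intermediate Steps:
j = -95 (j = -342 + 247 = -95)
W(L) = -6*L² (W(L) = 0 + L²*(-6) = 0 - 6*L² = -6*L²)
Q = -54150 (Q = -6*(-95)² = -6*9025 = -54150)
H = 40457
(Q + H)*(-382845 - 247250) = (-54150 + 40457)*(-382845 - 247250) = -13693*(-630095) = 8627890835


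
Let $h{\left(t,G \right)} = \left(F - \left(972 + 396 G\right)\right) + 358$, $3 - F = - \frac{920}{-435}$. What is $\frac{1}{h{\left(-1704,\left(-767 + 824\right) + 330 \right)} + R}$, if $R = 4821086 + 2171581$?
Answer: $\frac{87}{594975764} \approx 1.4622 \cdot 10^{-7}$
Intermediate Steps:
$F = \frac{77}{87}$ ($F = 3 - - \frac{920}{-435} = 3 - \left(-920\right) \left(- \frac{1}{435}\right) = 3 - \frac{184}{87} = \frac{77}{87} \approx 0.88506$)
$R = 6992667$
$h{\left(t,G \right)} = - \frac{53341}{87} - 396 G$ ($h{\left(t,G \right)} = \left(\frac{77}{87} - \left(972 + 396 G\right)\right) + 358 = \left(- \frac{84487}{87} - 396 G\right) + 358 = - \frac{53341}{87} - 396 G$)
$\frac{1}{h{\left(-1704,\left(-767 + 824\right) + 330 \right)} + R} = \frac{1}{\left(- \frac{53341}{87} - 396 \left(\left(-767 + 824\right) + 330\right)\right) + 6992667} = \frac{1}{\left(- \frac{53341}{87} - 396 \left(57 + 330\right)\right) + 6992667} = \frac{1}{\left(- \frac{53341}{87} - 153252\right) + 6992667} = \frac{1}{- \frac{13386265}{87} + 6992667} = \frac{1}{\frac{594975764}{87}} = \frac{87}{594975764}$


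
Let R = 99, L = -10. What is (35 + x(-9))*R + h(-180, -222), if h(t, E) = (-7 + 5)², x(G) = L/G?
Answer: 3579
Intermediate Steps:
x(G) = -10/G
h(t, E) = 4 (h(t, E) = (-2)² = 4)
(35 + x(-9))*R + h(-180, -222) = (35 - 10/(-9))*99 + 4 = (35 - 10*(-⅑))*99 + 4 = (35 + 10/9)*99 + 4 = (325/9)*99 + 4 = 3575 + 4 = 3579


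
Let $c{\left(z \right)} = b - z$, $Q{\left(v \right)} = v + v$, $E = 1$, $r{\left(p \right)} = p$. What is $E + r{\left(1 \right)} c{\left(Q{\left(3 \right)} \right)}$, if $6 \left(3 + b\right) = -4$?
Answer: $- \frac{26}{3} \approx -8.6667$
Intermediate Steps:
$Q{\left(v \right)} = 2 v$
$b = - \frac{11}{3}$ ($b = -3 + \frac{1}{6} \left(-4\right) = -3 - \frac{2}{3} = - \frac{11}{3} \approx -3.6667$)
$c{\left(z \right)} = - \frac{11}{3} - z$
$E + r{\left(1 \right)} c{\left(Q{\left(3 \right)} \right)} = 1 + 1 \left(- \frac{11}{3} - 2 \cdot 3\right) = 1 + 1 \left(- \frac{11}{3} - 6\right) = 1 + 1 \left(- \frac{29}{3}\right) = 1 - \frac{29}{3} = - \frac{26}{3}$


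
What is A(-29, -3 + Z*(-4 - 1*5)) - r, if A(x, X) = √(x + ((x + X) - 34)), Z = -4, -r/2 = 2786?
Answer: 5572 + I*√59 ≈ 5572.0 + 7.6811*I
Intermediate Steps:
r = -5572 (r = -2*2786 = -5572)
A(x, X) = √(-34 + X + 2*x) (A(x, X) = √(x + ((X + x) - 34)) = √(x + (-34 + X + x)) = √(-34 + X + 2*x))
A(-29, -3 + Z*(-4 - 1*5)) - r = √(-34 + (-3 - 4*(-4 - 1*5)) + 2*(-29)) - 1*(-5572) = √(-34 + (-3 - 4*(-4 - 5)) - 58) + 5572 = √(-34 + (-3 - 4*(-9)) - 58) + 5572 = √(-34 + (-3 + 36) - 58) + 5572 = √(-34 + 33 - 58) + 5572 = √(-59) + 5572 = I*√59 + 5572 = 5572 + I*√59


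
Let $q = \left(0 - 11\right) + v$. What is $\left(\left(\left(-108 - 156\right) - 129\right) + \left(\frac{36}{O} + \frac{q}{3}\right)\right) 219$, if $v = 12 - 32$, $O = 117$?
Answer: $- \frac{1147414}{13} \approx -88263.0$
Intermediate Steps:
$v = -20$ ($v = 12 - 32 = -20$)
$q = -31$ ($q = \left(0 - 11\right) - 20 = -11 - 20 = -31$)
$\left(\left(\left(-108 - 156\right) - 129\right) + \left(\frac{36}{O} + \frac{q}{3}\right)\right) 219 = \left(\left(\left(-108 - 156\right) - 129\right) + \left(\frac{36}{117} - \frac{31}{3}\right)\right) 219 = \left(\left(-264 - 129\right) + \left(36 \cdot \frac{1}{117} - \frac{31}{3}\right)\right) 219 = \left(-393 + \left(\frac{4}{13} - \frac{31}{3}\right)\right) 219 = \left(-393 - \frac{391}{39}\right) 219 = \left(- \frac{15718}{39}\right) 219 = - \frac{1147414}{13}$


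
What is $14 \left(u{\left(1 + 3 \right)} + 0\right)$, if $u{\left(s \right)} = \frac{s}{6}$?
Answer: $\frac{28}{3} \approx 9.3333$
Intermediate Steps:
$u{\left(s \right)} = \frac{s}{6}$ ($u{\left(s \right)} = s \frac{1}{6} = \frac{s}{6}$)
$14 \left(u{\left(1 + 3 \right)} + 0\right) = 14 \left(\frac{1 + 3}{6} + 0\right) = 14 \left(\frac{1}{6} \cdot 4 + 0\right) = 14 \left(\frac{2}{3} + 0\right) = 14 \cdot \frac{2}{3} = \frac{28}{3}$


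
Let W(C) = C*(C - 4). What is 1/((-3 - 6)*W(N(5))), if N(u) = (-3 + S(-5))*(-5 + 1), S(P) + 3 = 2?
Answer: -1/1728 ≈ -0.00057870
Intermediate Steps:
S(P) = -1 (S(P) = -3 + 2 = -1)
N(u) = 16 (N(u) = (-3 - 1)*(-5 + 1) = -4*(-4) = 16)
W(C) = C*(-4 + C)
1/((-3 - 6)*W(N(5))) = 1/((-3 - 6)*(16*(-4 + 16))) = 1/(-144*12) = 1/(-9*192) = 1/(-1728) = -1/1728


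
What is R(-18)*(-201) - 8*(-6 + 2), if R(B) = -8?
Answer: 1640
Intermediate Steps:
R(-18)*(-201) - 8*(-6 + 2) = -8*(-201) - 8*(-6 + 2) = 1608 - 8*(-4) = 1608 + 32 = 1640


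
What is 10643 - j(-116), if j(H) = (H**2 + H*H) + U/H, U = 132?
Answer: -471768/29 ≈ -16268.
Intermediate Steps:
j(H) = 2*H**2 + 132/H (j(H) = (H**2 + H*H) + 132/H = (H**2 + H**2) + 132/H = 2*H**2 + 132/H)
10643 - j(-116) = 10643 - 2*(66 + (-116)**3)/(-116) = 10643 - 2*(-1)*(66 - 1560896)/116 = 10643 - 2*(-1)*(-1560830)/116 = 10643 - 1*780415/29 = 10643 - 780415/29 = -471768/29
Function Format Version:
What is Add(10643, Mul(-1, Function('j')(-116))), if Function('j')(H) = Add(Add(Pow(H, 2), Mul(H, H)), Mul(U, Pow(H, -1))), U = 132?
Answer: Rational(-471768, 29) ≈ -16268.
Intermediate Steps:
Function('j')(H) = Add(Mul(2, Pow(H, 2)), Mul(132, Pow(H, -1))) (Function('j')(H) = Add(Add(Pow(H, 2), Mul(H, H)), Mul(132, Pow(H, -1))) = Add(Add(Pow(H, 2), Pow(H, 2)), Mul(132, Pow(H, -1))) = Add(Mul(2, Pow(H, 2)), Mul(132, Pow(H, -1))))
Add(10643, Mul(-1, Function('j')(-116))) = Add(10643, Mul(-1, Mul(2, Pow(-116, -1), Add(66, Pow(-116, 3))))) = Add(10643, Mul(-1, Mul(2, Rational(-1, 116), Add(66, -1560896)))) = Add(10643, Mul(-1, Mul(2, Rational(-1, 116), -1560830))) = Add(10643, Mul(-1, Rational(780415, 29))) = Add(10643, Rational(-780415, 29)) = Rational(-471768, 29)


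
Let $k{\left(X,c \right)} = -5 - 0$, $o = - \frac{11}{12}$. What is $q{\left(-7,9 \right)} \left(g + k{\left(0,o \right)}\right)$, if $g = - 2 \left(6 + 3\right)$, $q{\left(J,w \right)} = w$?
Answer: $-207$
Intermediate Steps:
$o = - \frac{11}{12}$ ($o = \left(-11\right) \frac{1}{12} = - \frac{11}{12} \approx -0.91667$)
$k{\left(X,c \right)} = -5$ ($k{\left(X,c \right)} = -5 + 0 = -5$)
$g = -18$ ($g = \left(-2\right) 9 = -18$)
$q{\left(-7,9 \right)} \left(g + k{\left(0,o \right)}\right) = 9 \left(-18 - 5\right) = 9 \left(-23\right) = -207$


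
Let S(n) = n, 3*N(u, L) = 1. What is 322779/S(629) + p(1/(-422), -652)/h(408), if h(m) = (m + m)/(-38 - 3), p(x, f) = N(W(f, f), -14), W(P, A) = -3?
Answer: 46478659/90576 ≈ 513.15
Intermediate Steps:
N(u, L) = ⅓ (N(u, L) = (⅓)*1 = ⅓)
p(x, f) = ⅓
h(m) = -2*m/41 (h(m) = (2*m)/(-41) = (2*m)*(-1/41) = -2*m/41)
322779/S(629) + p(1/(-422), -652)/h(408) = 322779/629 + 1/(3*((-2/41*408))) = 322779*(1/629) + 1/(3*(-816/41)) = 18987/37 + (⅓)*(-41/816) = 18987/37 - 41/2448 = 46478659/90576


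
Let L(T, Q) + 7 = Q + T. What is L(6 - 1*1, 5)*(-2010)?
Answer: -6030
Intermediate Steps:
L(T, Q) = -7 + Q + T (L(T, Q) = -7 + (Q + T) = -7 + Q + T)
L(6 - 1*1, 5)*(-2010) = (-7 + 5 + (6 - 1*1))*(-2010) = (-7 + 5 + (6 - 1))*(-2010) = (-7 + 5 + 5)*(-2010) = 3*(-2010) = -6030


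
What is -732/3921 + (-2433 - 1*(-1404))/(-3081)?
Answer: 197713/1342289 ≈ 0.14730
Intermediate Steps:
-732/3921 + (-2433 - 1*(-1404))/(-3081) = -732*1/3921 + (-2433 + 1404)*(-1/3081) = -244/1307 - 1029*(-1/3081) = -244/1307 + 343/1027 = 197713/1342289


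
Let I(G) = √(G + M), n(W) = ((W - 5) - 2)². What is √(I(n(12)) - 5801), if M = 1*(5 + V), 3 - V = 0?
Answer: √(-5801 + √33) ≈ 76.127*I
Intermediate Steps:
V = 3 (V = 3 - 1*0 = 3 + 0 = 3)
n(W) = (-7 + W)² (n(W) = ((-5 + W) - 2)² = (-7 + W)²)
M = 8 (M = 1*(5 + 3) = 1*8 = 8)
I(G) = √(8 + G) (I(G) = √(G + 8) = √(8 + G))
√(I(n(12)) - 5801) = √(√(8 + (-7 + 12)²) - 5801) = √(√(8 + 5²) - 5801) = √(√(8 + 25) - 5801) = √(√33 - 5801) = √(-5801 + √33)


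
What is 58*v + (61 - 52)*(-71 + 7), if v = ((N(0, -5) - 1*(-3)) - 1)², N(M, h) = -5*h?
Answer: 41706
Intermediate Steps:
v = 729 (v = ((-5*(-5) - 1*(-3)) - 1)² = ((25 + 3) - 1)² = (28 - 1)² = 27² = 729)
58*v + (61 - 52)*(-71 + 7) = 58*729 + (61 - 52)*(-71 + 7) = 42282 + 9*(-64) = 42282 - 576 = 41706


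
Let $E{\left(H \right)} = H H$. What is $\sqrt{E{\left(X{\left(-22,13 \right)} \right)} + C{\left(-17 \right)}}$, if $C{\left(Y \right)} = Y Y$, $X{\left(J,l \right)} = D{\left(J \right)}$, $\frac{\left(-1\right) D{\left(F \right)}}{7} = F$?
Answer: $\sqrt{24005} \approx 154.94$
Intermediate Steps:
$D{\left(F \right)} = - 7 F$
$X{\left(J,l \right)} = - 7 J$
$E{\left(H \right)} = H^{2}$
$C{\left(Y \right)} = Y^{2}$
$\sqrt{E{\left(X{\left(-22,13 \right)} \right)} + C{\left(-17 \right)}} = \sqrt{\left(\left(-7\right) \left(-22\right)\right)^{2} + \left(-17\right)^{2}} = \sqrt{154^{2} + 289} = \sqrt{23716 + 289} = \sqrt{24005}$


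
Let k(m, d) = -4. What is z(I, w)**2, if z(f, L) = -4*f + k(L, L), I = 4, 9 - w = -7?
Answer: 400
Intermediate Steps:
w = 16 (w = 9 - 1*(-7) = 9 + 7 = 16)
z(f, L) = -4 - 4*f (z(f, L) = -4*f - 4 = -4 - 4*f)
z(I, w)**2 = (-4 - 4*4)**2 = (-4 - 16)**2 = (-20)**2 = 400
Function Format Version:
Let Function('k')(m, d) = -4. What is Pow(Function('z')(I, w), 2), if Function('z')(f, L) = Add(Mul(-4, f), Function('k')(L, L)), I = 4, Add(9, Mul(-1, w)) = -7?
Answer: 400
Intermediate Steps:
w = 16 (w = Add(9, Mul(-1, -7)) = Add(9, 7) = 16)
Function('z')(f, L) = Add(-4, Mul(-4, f)) (Function('z')(f, L) = Add(Mul(-4, f), -4) = Add(-4, Mul(-4, f)))
Pow(Function('z')(I, w), 2) = Pow(Add(-4, Mul(-4, 4)), 2) = Pow(Add(-4, -16), 2) = Pow(-20, 2) = 400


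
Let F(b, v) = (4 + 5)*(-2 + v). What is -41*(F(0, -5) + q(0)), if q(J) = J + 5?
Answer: 2378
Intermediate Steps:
F(b, v) = -18 + 9*v (F(b, v) = 9*(-2 + v) = -18 + 9*v)
q(J) = 5 + J
-41*(F(0, -5) + q(0)) = -41*((-18 + 9*(-5)) + (5 + 0)) = -41*((-18 - 45) + 5) = -41*(-63 + 5) = -41*(-58) = 2378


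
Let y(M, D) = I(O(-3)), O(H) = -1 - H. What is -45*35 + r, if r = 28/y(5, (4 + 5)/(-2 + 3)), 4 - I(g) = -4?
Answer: -3143/2 ≈ -1571.5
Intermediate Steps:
I(g) = 8 (I(g) = 4 - 1*(-4) = 4 + 4 = 8)
y(M, D) = 8
r = 7/2 (r = 28/8 = 28*(⅛) = 7/2 ≈ 3.5000)
-45*35 + r = -45*35 + 7/2 = -1575 + 7/2 = -3143/2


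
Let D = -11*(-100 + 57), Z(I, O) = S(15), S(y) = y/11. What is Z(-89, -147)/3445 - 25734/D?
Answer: -17730597/325897 ≈ -54.406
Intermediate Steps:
S(y) = y/11 (S(y) = y*(1/11) = y/11)
Z(I, O) = 15/11 (Z(I, O) = (1/11)*15 = 15/11)
D = 473 (D = -11*(-43) = 473)
Z(-89, -147)/3445 - 25734/D = (15/11)/3445 - 25734/473 = (15/11)*(1/3445) - 25734*1/473 = 3/7579 - 25734/473 = -17730597/325897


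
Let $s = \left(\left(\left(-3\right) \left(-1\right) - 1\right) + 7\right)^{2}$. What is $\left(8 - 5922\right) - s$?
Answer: $-5995$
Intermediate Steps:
$s = 81$ ($s = \left(\left(3 - 1\right) + 7\right)^{2} = \left(2 + 7\right)^{2} = 9^{2} = 81$)
$\left(8 - 5922\right) - s = \left(8 - 5922\right) - 81 = -5914 - 81 = -5995$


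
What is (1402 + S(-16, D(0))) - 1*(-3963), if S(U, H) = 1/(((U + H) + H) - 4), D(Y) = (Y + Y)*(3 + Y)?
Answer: 107299/20 ≈ 5365.0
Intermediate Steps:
D(Y) = 2*Y*(3 + Y) (D(Y) = (2*Y)*(3 + Y) = 2*Y*(3 + Y))
S(U, H) = 1/(-4 + U + 2*H) (S(U, H) = 1/(((H + U) + H) - 4) = 1/((U + 2*H) - 4) = 1/(-4 + U + 2*H))
(1402 + S(-16, D(0))) - 1*(-3963) = (1402 + 1/(-4 - 16 + 2*(2*0*(3 + 0)))) - 1*(-3963) = (1402 + 1/(-4 - 16 + 2*(2*0*3))) + 3963 = (1402 + 1/(-4 - 16 + 2*0)) + 3963 = (1402 + 1/(-4 - 16 + 0)) + 3963 = (1402 + 1/(-20)) + 3963 = (1402 - 1/20) + 3963 = 28039/20 + 3963 = 107299/20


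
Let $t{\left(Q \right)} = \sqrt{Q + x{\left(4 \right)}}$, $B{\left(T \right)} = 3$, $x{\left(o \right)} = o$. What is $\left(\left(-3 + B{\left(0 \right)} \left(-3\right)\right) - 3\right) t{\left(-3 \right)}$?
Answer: $-15$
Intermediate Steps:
$t{\left(Q \right)} = \sqrt{4 + Q}$ ($t{\left(Q \right)} = \sqrt{Q + 4} = \sqrt{4 + Q}$)
$\left(\left(-3 + B{\left(0 \right)} \left(-3\right)\right) - 3\right) t{\left(-3 \right)} = \left(\left(-3 + 3 \left(-3\right)\right) - 3\right) \sqrt{4 - 3} = \left(\left(-3 - 9\right) - 3\right) \sqrt{1} = \left(-12 - 3\right) 1 = \left(-15\right) 1 = -15$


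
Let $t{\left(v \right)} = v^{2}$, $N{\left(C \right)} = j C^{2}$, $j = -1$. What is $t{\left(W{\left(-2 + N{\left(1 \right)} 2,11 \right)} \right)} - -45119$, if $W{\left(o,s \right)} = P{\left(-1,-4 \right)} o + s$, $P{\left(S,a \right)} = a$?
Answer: $45848$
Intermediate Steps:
$N{\left(C \right)} = - C^{2}$
$W{\left(o,s \right)} = s - 4 o$ ($W{\left(o,s \right)} = - 4 o + s = s - 4 o$)
$t{\left(W{\left(-2 + N{\left(1 \right)} 2,11 \right)} \right)} - -45119 = \left(11 - 4 \left(-2 + - 1^{2} \cdot 2\right)\right)^{2} - -45119 = \left(11 - 4 \left(-2 + \left(-1\right) 1 \cdot 2\right)\right)^{2} + 45119 = \left(11 - 4 \left(-2 - 2\right)\right)^{2} + 45119 = \left(11 - -16\right)^{2} + 45119 = \left(11 + 16\right)^{2} + 45119 = 27^{2} + 45119 = 729 + 45119 = 45848$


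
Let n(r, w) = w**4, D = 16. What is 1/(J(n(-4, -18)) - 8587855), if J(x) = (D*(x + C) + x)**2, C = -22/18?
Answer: 81/257959907950849 ≈ 3.1400e-13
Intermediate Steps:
C = -11/9 (C = -22*1/18 = -11/9 ≈ -1.2222)
J(x) = (-176/9 + 17*x)**2 (J(x) = (16*(x - 11/9) + x)**2 = (16*(-11/9 + x) + x)**2 = ((-176/9 + 16*x) + x)**2 = (-176/9 + 17*x)**2)
1/(J(n(-4, -18)) - 8587855) = 1/((-176 + 153*(-18)**4)**2/81 - 8587855) = 1/((-176 + 153*104976)**2/81 - 8587855) = 1/((-176 + 16061328)**2/81 - 8587855) = 1/((1/81)*16061152**2 - 8587855) = 1/((1/81)*257960603567104 - 8587855) = 1/(257960603567104/81 - 8587855) = 1/(257959907950849/81) = 81/257959907950849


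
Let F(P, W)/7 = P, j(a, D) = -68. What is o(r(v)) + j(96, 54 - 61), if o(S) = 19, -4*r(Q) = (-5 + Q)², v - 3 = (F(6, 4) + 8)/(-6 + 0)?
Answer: -49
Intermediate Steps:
F(P, W) = 7*P
v = -16/3 (v = 3 + (7*6 + 8)/(-6 + 0) = 3 + (42 + 8)/(-6) = 3 + 50*(-⅙) = 3 - 25/3 = -16/3 ≈ -5.3333)
r(Q) = -(-5 + Q)²/4
o(r(v)) + j(96, 54 - 61) = 19 - 68 = -49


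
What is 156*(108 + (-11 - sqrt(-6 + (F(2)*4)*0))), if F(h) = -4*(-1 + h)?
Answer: 15132 - 156*I*sqrt(6) ≈ 15132.0 - 382.12*I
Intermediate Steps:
F(h) = 4 - 4*h
156*(108 + (-11 - sqrt(-6 + (F(2)*4)*0))) = 156*(108 + (-11 - sqrt(-6 + ((4 - 4*2)*4)*0))) = 156*(108 + (-11 - sqrt(-6 + ((4 - 8)*4)*0))) = 156*(108 + (-11 - sqrt(-6 - 4*4*0))) = 156*(108 + (-11 - sqrt(-6 - 16*0))) = 156*(108 + (-11 - sqrt(-6 + 0))) = 156*(108 + (-11 - sqrt(-6))) = 156*(108 + (-11 - I*sqrt(6))) = 156*(97 - I*sqrt(6)) = 15132 - 156*I*sqrt(6)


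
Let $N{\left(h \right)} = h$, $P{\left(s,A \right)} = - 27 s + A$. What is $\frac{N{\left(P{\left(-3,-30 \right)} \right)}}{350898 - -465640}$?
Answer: $\frac{51}{816538} \approx 6.2459 \cdot 10^{-5}$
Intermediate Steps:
$P{\left(s,A \right)} = A - 27 s$
$\frac{N{\left(P{\left(-3,-30 \right)} \right)}}{350898 - -465640} = \frac{-30 - -81}{350898 - -465640} = \frac{-30 + 81}{350898 + 465640} = \frac{51}{816538}$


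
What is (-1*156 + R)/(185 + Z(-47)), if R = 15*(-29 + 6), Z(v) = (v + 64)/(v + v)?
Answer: -15698/5791 ≈ -2.7108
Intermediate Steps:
Z(v) = (64 + v)/(2*v) (Z(v) = (64 + v)/((2*v)) = (64 + v)*(1/(2*v)) = (64 + v)/(2*v))
R = -345 (R = 15*(-23) = -345)
(-1*156 + R)/(185 + Z(-47)) = (-1*156 - 345)/(185 + (1/2)*(64 - 47)/(-47)) = (-156 - 345)/(185 + (1/2)*(-1/47)*17) = -501/(185 - 17/94) = -501/17373/94 = -501*94/17373 = -15698/5791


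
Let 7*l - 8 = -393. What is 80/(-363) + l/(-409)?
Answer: -12755/148467 ≈ -0.085911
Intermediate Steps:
l = -55 (l = 8/7 + (⅐)*(-393) = 8/7 - 393/7 = -55)
80/(-363) + l/(-409) = 80/(-363) - 55/(-409) = 80*(-1/363) - 55*(-1/409) = -80/363 + 55/409 = -12755/148467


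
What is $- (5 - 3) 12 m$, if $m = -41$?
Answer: $984$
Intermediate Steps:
$- (5 - 3) 12 m = - (5 - 3) 12 \left(-41\right) = \left(-1\right) 2 \cdot 12 \left(-41\right) = \left(-2\right) 12 \left(-41\right) = \left(-24\right) \left(-41\right) = 984$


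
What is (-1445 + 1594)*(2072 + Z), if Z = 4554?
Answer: 987274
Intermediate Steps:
(-1445 + 1594)*(2072 + Z) = (-1445 + 1594)*(2072 + 4554) = 149*6626 = 987274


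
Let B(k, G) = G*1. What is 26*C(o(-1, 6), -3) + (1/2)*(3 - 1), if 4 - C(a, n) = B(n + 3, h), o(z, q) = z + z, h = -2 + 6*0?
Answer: 157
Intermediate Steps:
h = -2 (h = -2 + 0 = -2)
B(k, G) = G
o(z, q) = 2*z
C(a, n) = 6 (C(a, n) = 4 - 1*(-2) = 4 + 2 = 6)
26*C(o(-1, 6), -3) + (1/2)*(3 - 1) = 26*6 + (1/2)*(3 - 1) = 156 + (1*(½))*2 = 156 + (½)*2 = 156 + 1 = 157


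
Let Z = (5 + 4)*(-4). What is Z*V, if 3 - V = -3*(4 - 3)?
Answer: -216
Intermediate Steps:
Z = -36 (Z = 9*(-4) = -36)
V = 6 (V = 3 - (-3)*(4 - 3) = 3 - (-3) = 3 - 1*(-3) = 3 + 3 = 6)
Z*V = -36*6 = -216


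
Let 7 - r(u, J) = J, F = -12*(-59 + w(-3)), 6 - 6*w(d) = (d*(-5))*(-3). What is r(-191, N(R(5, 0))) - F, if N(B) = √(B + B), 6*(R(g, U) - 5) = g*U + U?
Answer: -599 - √10 ≈ -602.16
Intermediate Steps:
w(d) = 1 - 5*d/2 (w(d) = 1 - d*(-5)*(-3)/6 = 1 - (-5*d)*(-3)/6 = 1 - 5*d/2)
R(g, U) = 5 + U/6 + U*g/6 (R(g, U) = 5 + (g*U + U)/6 = 5 + (U*g + U)/6 = 5 + (U + U*g)/6 = 5 + (U/6 + U*g/6) = 5 + U/6 + U*g/6)
F = 606 (F = -12*(-59 + (1 - 5/2*(-3))) = -12*(-59 + (1 + 15/2)) = -12*(-59 + 17/2) = -12*(-101/2) = 606)
N(B) = √2*√B (N(B) = √(2*B) = √2*√B)
r(u, J) = 7 - J
r(-191, N(R(5, 0))) - F = (7 - √2*√(5 + (⅙)*0 + (⅙)*0*5)) - 1*606 = (7 - √2*√(5 + 0 + 0)) - 606 = (7 - √2*√5) - 606 = (7 - √10) - 606 = -599 - √10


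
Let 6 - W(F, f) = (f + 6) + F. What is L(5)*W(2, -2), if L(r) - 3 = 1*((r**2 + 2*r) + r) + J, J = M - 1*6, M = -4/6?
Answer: 0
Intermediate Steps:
M = -2/3 (M = -4*1/6 = -2/3 ≈ -0.66667)
J = -20/3 (J = -2/3 - 1*6 = -2/3 - 6 = -20/3 ≈ -6.6667)
L(r) = -11/3 + r**2 + 3*r (L(r) = 3 + (1*((r**2 + 2*r) + r) - 20/3) = 3 + (1*(r**2 + 3*r) - 20/3) = 3 + ((r**2 + 3*r) - 20/3) = 3 + (-20/3 + r**2 + 3*r) = -11/3 + r**2 + 3*r)
W(F, f) = -F - f (W(F, f) = 6 - ((f + 6) + F) = 6 - ((6 + f) + F) = 6 - (6 + F + f) = 6 + (-6 - F - f) = -F - f)
L(5)*W(2, -2) = (-11/3 + 5**2 + 3*5)*(-1*2 - 1*(-2)) = (-11/3 + 25 + 15)*(-2 + 2) = (109/3)*0 = 0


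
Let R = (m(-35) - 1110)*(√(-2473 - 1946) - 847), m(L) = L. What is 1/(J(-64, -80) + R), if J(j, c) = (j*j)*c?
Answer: 42809/27875385180 + 229*I*√491/27875385180 ≈ 1.5357e-6 + 1.8204e-7*I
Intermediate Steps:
J(j, c) = c*j² (J(j, c) = j²*c = c*j²)
R = 969815 - 3435*I*√491 (R = (-35 - 1110)*(√(-2473 - 1946) - 847) = -1145*(√(-4419) - 847) = -1145*(3*I*√491 - 847) = -1145*(-847 + 3*I*√491) = 969815 - 3435*I*√491 ≈ 9.6982e+5 - 76115.0*I)
1/(J(-64, -80) + R) = 1/(-80*(-64)² + (969815 - 3435*I*√491)) = 1/(-80*4096 + (969815 - 3435*I*√491)) = 1/(-327680 + (969815 - 3435*I*√491)) = 1/(642135 - 3435*I*√491)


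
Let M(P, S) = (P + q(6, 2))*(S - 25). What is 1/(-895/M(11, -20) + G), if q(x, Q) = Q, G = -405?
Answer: -117/47206 ≈ -0.0024785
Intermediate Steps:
M(P, S) = (-25 + S)*(2 + P) (M(P, S) = (P + 2)*(S - 25) = (2 + P)*(-25 + S) = (-25 + S)*(2 + P))
1/(-895/M(11, -20) + G) = 1/(-895/(-50 - 25*11 + 2*(-20) + 11*(-20)) - 405) = 1/(-895/(-50 - 275 - 40 - 220) - 405) = 1/(-895/(-585) - 405) = 1/(-895*(-1/585) - 405) = 1/(179/117 - 405) = 1/(-47206/117) = -117/47206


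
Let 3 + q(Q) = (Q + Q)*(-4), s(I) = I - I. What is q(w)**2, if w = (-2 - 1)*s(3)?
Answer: 9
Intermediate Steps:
s(I) = 0
w = 0 (w = (-2 - 1)*0 = -3*0 = 0)
q(Q) = -3 - 8*Q (q(Q) = -3 + (Q + Q)*(-4) = -3 + (2*Q)*(-4) = -3 - 8*Q)
q(w)**2 = (-3 - 8*0)**2 = (-3 + 0)**2 = (-3)**2 = 9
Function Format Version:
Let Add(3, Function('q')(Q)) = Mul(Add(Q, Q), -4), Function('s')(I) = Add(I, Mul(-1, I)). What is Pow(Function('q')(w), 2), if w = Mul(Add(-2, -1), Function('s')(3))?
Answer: 9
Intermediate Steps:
Function('s')(I) = 0
w = 0 (w = Mul(Add(-2, -1), 0) = Mul(-3, 0) = 0)
Function('q')(Q) = Add(-3, Mul(-8, Q)) (Function('q')(Q) = Add(-3, Mul(Add(Q, Q), -4)) = Add(-3, Mul(Mul(2, Q), -4)) = Add(-3, Mul(-8, Q)))
Pow(Function('q')(w), 2) = Pow(Add(-3, Mul(-8, 0)), 2) = Pow(Add(-3, 0), 2) = Pow(-3, 2) = 9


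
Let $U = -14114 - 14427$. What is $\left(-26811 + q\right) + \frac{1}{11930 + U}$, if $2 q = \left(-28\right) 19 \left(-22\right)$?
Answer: $- \frac{348149950}{16611} \approx -20959.0$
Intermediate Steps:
$U = -28541$ ($U = -14114 - 14427 = -28541$)
$q = 5852$ ($q = \frac{\left(-28\right) 19 \left(-22\right)}{2} = \frac{\left(-532\right) \left(-22\right)}{2} = \frac{1}{2} \cdot 11704 = 5852$)
$\left(-26811 + q\right) + \frac{1}{11930 + U} = \left(-26811 + 5852\right) + \frac{1}{11930 - 28541} = -20959 + \frac{1}{-16611} = -20959 - \frac{1}{16611} = - \frac{348149950}{16611}$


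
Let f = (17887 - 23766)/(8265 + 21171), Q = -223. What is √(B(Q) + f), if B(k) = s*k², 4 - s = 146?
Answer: I*√1529662711140993/14718 ≈ 2657.4*I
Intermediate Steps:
s = -142 (s = 4 - 1*146 = 4 - 146 = -142)
B(k) = -142*k²
f = -5879/29436 ≈ -0.19972
√(B(Q) + f) = √(-142*(-223)² - 5879/29436) = √(-142*49729 - 5879/29436) = √(-7061518 - 5879/29436) = √(-207862849727/29436) = I*√1529662711140993/14718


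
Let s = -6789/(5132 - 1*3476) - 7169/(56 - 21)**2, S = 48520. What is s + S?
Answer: 32802494537/676200 ≈ 48510.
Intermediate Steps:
s = -6729463/676200 (s = -6789/(5132 - 3476) - 7169/(35**2) = -6789/1656 - 7169/1225 = -6789*1/1656 - 7169*1/1225 = -2263/552 - 7169/1225 = -6729463/676200 ≈ -9.9519)
s + S = -6729463/676200 + 48520 = 32802494537/676200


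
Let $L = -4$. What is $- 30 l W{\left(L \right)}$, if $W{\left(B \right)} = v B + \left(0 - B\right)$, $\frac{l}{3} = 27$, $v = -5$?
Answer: $-58320$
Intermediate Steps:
$l = 81$ ($l = 3 \cdot 27 = 81$)
$W{\left(B \right)} = - 6 B$ ($W{\left(B \right)} = - 5 B + \left(0 - B\right) = - 5 B - B = - 6 B$)
$- 30 l W{\left(L \right)} = \left(-30\right) 81 \left(\left(-6\right) \left(-4\right)\right) = \left(-2430\right) 24 = -58320$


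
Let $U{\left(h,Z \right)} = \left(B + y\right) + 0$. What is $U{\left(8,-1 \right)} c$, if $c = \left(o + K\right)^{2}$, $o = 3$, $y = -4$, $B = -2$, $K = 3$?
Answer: $-216$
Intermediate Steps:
$U{\left(h,Z \right)} = -6$ ($U{\left(h,Z \right)} = \left(-2 - 4\right) + 0 = -6 + 0 = -6$)
$c = 36$ ($c = \left(3 + 3\right)^{2} = 6^{2} = 36$)
$U{\left(8,-1 \right)} c = \left(-6\right) 36 = -216$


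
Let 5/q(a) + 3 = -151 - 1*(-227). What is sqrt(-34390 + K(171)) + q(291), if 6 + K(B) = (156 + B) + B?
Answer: 5/73 + I*sqrt(33898) ≈ 0.068493 + 184.11*I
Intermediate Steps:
q(a) = 5/73 (q(a) = 5/(-3 + (-151 - 1*(-227))) = 5/(-3 + (-151 + 227)) = 5/(-3 + 76) = 5/73)
K(B) = 150 + 2*B (K(B) = -6 + ((156 + B) + B) = -6 + (156 + 2*B) = 150 + 2*B)
sqrt(-34390 + K(171)) + q(291) = sqrt(-34390 + (150 + 2*171)) + 5/73 = sqrt(-34390 + (150 + 342)) + 5/73 = sqrt(-34390 + 492) + 5/73 = sqrt(-33898) + 5/73 = I*sqrt(33898) + 5/73 = 5/73 + I*sqrt(33898)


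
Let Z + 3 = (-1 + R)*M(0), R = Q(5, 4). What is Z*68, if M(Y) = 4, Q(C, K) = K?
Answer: 612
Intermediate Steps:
R = 4
Z = 9 (Z = -3 + (-1 + 4)*4 = -3 + 3*4 = -3 + 12 = 9)
Z*68 = 9*68 = 612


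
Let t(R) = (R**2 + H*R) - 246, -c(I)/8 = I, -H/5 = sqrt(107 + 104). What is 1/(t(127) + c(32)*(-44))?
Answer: 27147/651879134 + 635*sqrt(211)/651879134 ≈ 5.5794e-5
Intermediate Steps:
H = -5*sqrt(211) (H = -5*sqrt(107 + 104) = -5*sqrt(211) ≈ -72.629)
c(I) = -8*I
t(R) = -246 + R**2 - 5*R*sqrt(211) (t(R) = (R**2 + (-5*sqrt(211))*R) - 246 = (R**2 - 5*R*sqrt(211)) - 246 = -246 + R**2 - 5*R*sqrt(211))
1/(t(127) + c(32)*(-44)) = 1/((-246 + 127**2 - 5*127*sqrt(211)) - 8*32*(-44)) = 1/((-246 + 16129 - 635*sqrt(211)) - 256*(-44)) = 1/((15883 - 635*sqrt(211)) + 11264) = 1/(27147 - 635*sqrt(211))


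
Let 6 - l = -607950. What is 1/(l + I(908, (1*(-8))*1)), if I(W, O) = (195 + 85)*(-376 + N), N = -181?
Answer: 1/451996 ≈ 2.2124e-6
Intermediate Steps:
I(W, O) = -155960 (I(W, O) = (195 + 85)*(-376 - 181) = 280*(-557) = -155960)
l = 607956 (l = 6 - 1*(-607950) = 6 + 607950 = 607956)
1/(l + I(908, (1*(-8))*1)) = 1/(607956 - 155960) = 1/451996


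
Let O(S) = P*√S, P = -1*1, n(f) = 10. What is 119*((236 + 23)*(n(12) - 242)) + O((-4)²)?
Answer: -7150476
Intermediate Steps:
P = -1
O(S) = -√S
119*((236 + 23)*(n(12) - 242)) + O((-4)²) = 119*((236 + 23)*(10 - 242)) - √((-4)²) = 119*(259*(-232)) - √16 = 119*(-60088) - 1*4 = -7150472 - 4 = -7150476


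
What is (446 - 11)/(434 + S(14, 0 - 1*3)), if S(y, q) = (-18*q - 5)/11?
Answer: 4785/4823 ≈ 0.99212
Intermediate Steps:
S(y, q) = -5/11 - 18*q/11 (S(y, q) = (-5 - 18*q)*(1/11) = -5/11 - 18*q/11)
(446 - 11)/(434 + S(14, 0 - 1*3)) = (446 - 11)/(434 + (-5/11 - 18*(0 - 1*3)/11)) = 435/(434 + (-5/11 - 18*(0 - 3)/11)) = 435/(434 + (-5/11 - 18/11*(-3))) = 435/(434 + (-5/11 + 54/11)) = 435/(434 + 49/11) = 435/(4823/11) = 435*(11/4823) = 4785/4823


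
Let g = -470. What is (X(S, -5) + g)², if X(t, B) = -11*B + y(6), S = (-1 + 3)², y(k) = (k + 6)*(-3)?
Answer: 203401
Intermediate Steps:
y(k) = -18 - 3*k (y(k) = (6 + k)*(-3) = -18 - 3*k)
S = 4 (S = 2² = 4)
X(t, B) = -36 - 11*B (X(t, B) = -11*B + (-18 - 3*6) = -11*B + (-18 - 18) = -11*B - 36 = -36 - 11*B)
(X(S, -5) + g)² = ((-36 - 11*(-5)) - 470)² = ((-36 + 55) - 470)² = (19 - 470)² = (-451)² = 203401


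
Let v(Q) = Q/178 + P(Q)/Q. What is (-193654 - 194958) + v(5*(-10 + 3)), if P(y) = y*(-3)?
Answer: -69173505/178 ≈ -3.8862e+5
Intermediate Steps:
P(y) = -3*y
v(Q) = -3 + Q/178 (v(Q) = Q/178 + (-3*Q)/Q = Q*(1/178) - 3 = Q/178 - 3 = -3 + Q/178)
(-193654 - 194958) + v(5*(-10 + 3)) = (-193654 - 194958) + (-3 + (5*(-10 + 3))/178) = -388612 + (-3 + (5*(-7))/178) = -388612 + (-3 + (1/178)*(-35)) = -388612 + (-3 - 35/178) = -388612 - 569/178 = -69173505/178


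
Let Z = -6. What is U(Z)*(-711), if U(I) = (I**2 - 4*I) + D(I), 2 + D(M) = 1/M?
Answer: -82239/2 ≈ -41120.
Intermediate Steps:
D(M) = -2 + 1/M
U(I) = -2 + 1/I + I**2 - 4*I (U(I) = (I**2 - 4*I) + (-2 + 1/I) = -2 + 1/I + I**2 - 4*I)
U(Z)*(-711) = (-2 + 1/(-6) + (-6)**2 - 4*(-6))*(-711) = (-2 - 1/6 + 36 + 24)*(-711) = (347/6)*(-711) = -82239/2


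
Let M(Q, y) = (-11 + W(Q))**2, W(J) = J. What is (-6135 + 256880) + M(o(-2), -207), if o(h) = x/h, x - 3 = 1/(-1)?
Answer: 250889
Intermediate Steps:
x = 2 (x = 3 + 1/(-1) = 3 - 1 = 2)
o(h) = 2/h
M(Q, y) = (-11 + Q)**2
(-6135 + 256880) + M(o(-2), -207) = (-6135 + 256880) + (-11 + 2/(-2))**2 = 250745 + (-11 + 2*(-1/2))**2 = 250745 + (-11 - 1)**2 = 250745 + (-12)**2 = 250745 + 144 = 250889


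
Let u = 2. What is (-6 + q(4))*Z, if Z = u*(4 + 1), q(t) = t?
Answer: -20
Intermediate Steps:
Z = 10 (Z = 2*(4 + 1) = 2*5 = 10)
(-6 + q(4))*Z = (-6 + 4)*10 = -2*10 = -20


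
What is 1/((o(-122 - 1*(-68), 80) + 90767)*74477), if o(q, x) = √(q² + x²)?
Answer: 90767/613589114792121 - 2*√2329/613589114792121 ≈ 1.4777e-10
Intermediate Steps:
1/((o(-122 - 1*(-68), 80) + 90767)*74477) = 1/((√((-122 - 1*(-68))² + 80²) + 90767)*74477) = (1/74477)/(√((-122 + 68)² + 6400) + 90767) = (1/74477)/(√((-54)² + 6400) + 90767) = (1/74477)/(√(2916 + 6400) + 90767) = (1/74477)/(√9316 + 90767) = (1/74477)/(2*√2329 + 90767) = (1/74477)/(90767 + 2*√2329) = 1/(74477*(90767 + 2*√2329))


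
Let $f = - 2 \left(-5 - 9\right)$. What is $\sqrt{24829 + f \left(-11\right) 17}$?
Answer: $3 \sqrt{2177} \approx 139.98$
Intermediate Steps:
$f = 28$ ($f = - 2 \left(-5 - 9\right) = \left(-2\right) \left(-14\right) = 28$)
$\sqrt{24829 + f \left(-11\right) 17} = \sqrt{24829 + 28 \left(-11\right) 17} = \sqrt{24829 - 5236} = \sqrt{19593} = 3 \sqrt{2177}$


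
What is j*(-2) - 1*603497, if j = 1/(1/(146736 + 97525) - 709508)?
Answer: -104589128203865217/173305133587 ≈ -6.0350e+5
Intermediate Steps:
j = -244261/173305133587 (j = 1/(1/244261 - 709508) = 1/(-173305133587/244261) = -244261/173305133587 ≈ -1.4094e-6)
j*(-2) - 1*603497 = -244261/173305133587*(-2) - 1*603497 = 488522/173305133587 - 603497 = -104589128203865217/173305133587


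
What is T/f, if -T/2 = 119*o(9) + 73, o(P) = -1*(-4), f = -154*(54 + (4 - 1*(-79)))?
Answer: 549/10549 ≈ 0.052043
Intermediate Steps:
f = -21098 (f = -154*(54 + (4 + 79)) = -154*(54 + 83) = -154*137 = -21098)
o(P) = 4
T = -1098 (T = -2*(119*4 + 73) = -2*(476 + 73) = -2*549 = -1098)
T/f = -1098/(-21098) = -1098*(-1/21098) = 549/10549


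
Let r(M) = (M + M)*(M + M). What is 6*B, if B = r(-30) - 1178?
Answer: 14532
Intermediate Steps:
r(M) = 4*M**2 (r(M) = (2*M)*(2*M) = 4*M**2)
B = 2422 (B = 4*(-30)**2 - 1178 = 4*900 - 1178 = 3600 - 1178 = 2422)
6*B = 6*2422 = 14532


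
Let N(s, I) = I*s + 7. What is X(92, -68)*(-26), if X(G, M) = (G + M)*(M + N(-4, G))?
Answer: 267696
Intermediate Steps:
N(s, I) = 7 + I*s
X(G, M) = (G + M)*(7 + M - 4*G) (X(G, M) = (G + M)*(M + (7 + G*(-4))) = (G + M)*(M + (7 - 4*G)) = (G + M)*(7 + M - 4*G))
X(92, -68)*(-26) = ((-68)² + 92*(-68) + 92*(7 - 4*92) - 68*(7 - 4*92))*(-26) = (4624 - 6256 + 92*(7 - 368) - 68*(7 - 368))*(-26) = (4624 - 6256 + 92*(-361) - 68*(-361))*(-26) = (4624 - 6256 - 33212 + 24548)*(-26) = -10296*(-26) = 267696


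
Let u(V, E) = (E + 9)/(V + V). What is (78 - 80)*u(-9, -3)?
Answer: 2/3 ≈ 0.66667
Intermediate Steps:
u(V, E) = (9 + E)/(2*V) (u(V, E) = (9 + E)/((2*V)) = (9 + E)*(1/(2*V)) = (9 + E)/(2*V))
(78 - 80)*u(-9, -3) = (78 - 80)*((1/2)*(9 - 3)/(-9)) = -(-1)*6/9 = -2*(-1/3) = 2/3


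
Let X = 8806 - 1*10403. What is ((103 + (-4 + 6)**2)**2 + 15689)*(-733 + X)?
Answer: -63231540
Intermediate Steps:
X = -1597 (X = 8806 - 10403 = -1597)
((103 + (-4 + 6)**2)**2 + 15689)*(-733 + X) = ((103 + (-4 + 6)**2)**2 + 15689)*(-733 - 1597) = ((103 + 2**2)**2 + 15689)*(-2330) = ((103 + 4)**2 + 15689)*(-2330) = (107**2 + 15689)*(-2330) = (11449 + 15689)*(-2330) = 27138*(-2330) = -63231540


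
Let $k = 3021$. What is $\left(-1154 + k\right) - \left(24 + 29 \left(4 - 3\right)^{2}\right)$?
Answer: $1814$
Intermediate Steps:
$\left(-1154 + k\right) - \left(24 + 29 \left(4 - 3\right)^{2}\right) = \left(-1154 + 3021\right) - \left(24 + 29 \left(4 - 3\right)^{2}\right) = 1867 - \left(24 + 29 \cdot 1^{2}\right) = 1867 - 53 = 1814$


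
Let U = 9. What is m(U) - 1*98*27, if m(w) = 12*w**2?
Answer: -1674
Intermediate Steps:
m(U) - 1*98*27 = 12*9**2 - 1*98*27 = 12*81 - 98*27 = 972 - 2646 = -1674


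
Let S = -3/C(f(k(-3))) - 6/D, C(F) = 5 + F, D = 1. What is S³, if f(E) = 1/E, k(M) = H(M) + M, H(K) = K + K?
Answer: -24642171/85184 ≈ -289.28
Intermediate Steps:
H(K) = 2*K
k(M) = 3*M (k(M) = 2*M + M = 3*M)
S = -291/44 (S = -3/(5 + 1/(3*(-3))) - 6/1 = -3/(5 + 1/(-9)) - 6*1 = -3/(5 - ⅑) - 6 = -3/44/9 - 6 = -3*9/44 - 6 = -27/44 - 6 = -291/44 ≈ -6.6136)
S³ = (-291/44)³ = -24642171/85184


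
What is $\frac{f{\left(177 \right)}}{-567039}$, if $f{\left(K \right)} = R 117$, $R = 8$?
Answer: $- \frac{312}{189013} \approx -0.0016507$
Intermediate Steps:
$f{\left(K \right)} = 936$ ($f{\left(K \right)} = 8 \cdot 117 = 936$)
$\frac{f{\left(177 \right)}}{-567039} = \frac{936}{-567039} = 936 \left(- \frac{1}{567039}\right) = - \frac{312}{189013}$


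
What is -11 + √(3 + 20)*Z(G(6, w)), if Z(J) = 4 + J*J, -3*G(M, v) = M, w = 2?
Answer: -11 + 8*√23 ≈ 27.367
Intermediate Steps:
G(M, v) = -M/3
Z(J) = 4 + J²
-11 + √(3 + 20)*Z(G(6, w)) = -11 + √(3 + 20)*(4 + (-⅓*6)²) = -11 + √23*(4 + (-2)²) = -11 + √23*(4 + 4) = -11 + √23*8 = -11 + 8*√23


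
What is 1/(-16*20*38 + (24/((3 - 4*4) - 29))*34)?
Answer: -7/85256 ≈ -8.2106e-5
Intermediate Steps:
1/(-16*20*38 + (24/((3 - 4*4) - 29))*34) = 1/(-320*38 + (24/((3 - 16) - 29))*34) = 1/(-12160 + (24/(-13 - 29))*34) = 1/(-12160 + (24/(-42))*34) = 1/(-12160 + (24*(-1/42))*34) = 1/(-12160 - 4/7*34) = 1/(-12160 - 136/7) = 1/(-85256/7) = -7/85256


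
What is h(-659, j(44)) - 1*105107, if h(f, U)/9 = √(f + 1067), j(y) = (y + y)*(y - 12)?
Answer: -105107 + 18*√102 ≈ -1.0493e+5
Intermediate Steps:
j(y) = 2*y*(-12 + y) (j(y) = (2*y)*(-12 + y) = 2*y*(-12 + y))
h(f, U) = 9*√(1067 + f) (h(f, U) = 9*√(f + 1067) = 9*√(1067 + f))
h(-659, j(44)) - 1*105107 = 9*√(1067 - 659) - 1*105107 = 9*√408 - 105107 = 9*(2*√102) - 105107 = 18*√102 - 105107 = -105107 + 18*√102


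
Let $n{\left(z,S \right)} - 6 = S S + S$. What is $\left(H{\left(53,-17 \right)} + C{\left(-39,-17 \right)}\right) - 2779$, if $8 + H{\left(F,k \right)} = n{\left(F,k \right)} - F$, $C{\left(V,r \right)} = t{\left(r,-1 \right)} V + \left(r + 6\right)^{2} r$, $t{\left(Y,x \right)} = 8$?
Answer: $-4931$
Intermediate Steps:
$C{\left(V,r \right)} = 8 V + r \left(6 + r\right)^{2}$ ($C{\left(V,r \right)} = 8 V + \left(r + 6\right)^{2} r = 8 V + \left(6 + r\right)^{2} r = 8 V + r \left(6 + r\right)^{2}$)
$n{\left(z,S \right)} = 6 + S + S^{2}$ ($n{\left(z,S \right)} = 6 + \left(S S + S\right) = 6 + \left(S^{2} + S\right) = 6 + \left(S + S^{2}\right) = 6 + S + S^{2}$)
$H{\left(F,k \right)} = -2 + k + k^{2} - F$ ($H{\left(F,k \right)} = -8 - \left(-6 + F - k - k^{2}\right) = -8 + \left(6 + k + k^{2} - F\right) = -2 + k + k^{2} - F$)
$\left(H{\left(53,-17 \right)} + C{\left(-39,-17 \right)}\right) - 2779 = \left(\left(-2 - 17 + \left(-17\right)^{2} - 53\right) + \left(8 \left(-39\right) - 17 \left(6 - 17\right)^{2}\right)\right) - 2779 = \left(\left(-2 - 17 + 289 - 53\right) - \left(312 + 17 \left(-11\right)^{2}\right)\right) - 2779 = \left(217 - 2369\right) - 2779 = -2152 - 2779 = -4931$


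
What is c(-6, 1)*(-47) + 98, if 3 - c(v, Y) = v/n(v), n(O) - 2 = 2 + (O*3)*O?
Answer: -2549/56 ≈ -45.518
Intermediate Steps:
n(O) = 4 + 3*O**2 (n(O) = 2 + (2 + (O*3)*O) = 2 + (2 + (3*O)*O) = 2 + (2 + 3*O**2) = 4 + 3*O**2)
c(v, Y) = 3 - v/(4 + 3*v**2)
c(-6, 1)*(-47) + 98 = ((12 - 1*(-6) + 9*(-6)**2)/(4 + 3*(-6)**2))*(-47) + 98 = ((12 + 6 + 9*36)/(4 + 3*36))*(-47) + 98 = ((12 + 6 + 324)/(4 + 108))*(-47) + 98 = (342/112)*(-47) + 98 = ((1/112)*342)*(-47) + 98 = (171/56)*(-47) + 98 = -8037/56 + 98 = -2549/56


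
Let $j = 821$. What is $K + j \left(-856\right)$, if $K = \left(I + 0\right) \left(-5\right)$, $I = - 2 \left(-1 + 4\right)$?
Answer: $-702746$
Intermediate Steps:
$I = -6$ ($I = \left(-2\right) 3 = -6$)
$K = 30$ ($K = \left(-6 + 0\right) \left(-5\right) = \left(-6\right) \left(-5\right) = 30$)
$K + j \left(-856\right) = 30 + 821 \left(-856\right) = 30 - 702776 = -702746$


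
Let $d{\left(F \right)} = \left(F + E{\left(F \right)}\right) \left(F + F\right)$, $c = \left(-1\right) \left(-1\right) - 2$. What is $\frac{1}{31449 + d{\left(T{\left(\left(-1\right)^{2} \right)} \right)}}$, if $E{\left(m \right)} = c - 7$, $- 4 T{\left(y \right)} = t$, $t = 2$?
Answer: $\frac{2}{62915} \approx 3.1789 \cdot 10^{-5}$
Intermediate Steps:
$T{\left(y \right)} = - \frac{1}{2}$ ($T{\left(y \right)} = \left(- \frac{1}{4}\right) 2 = - \frac{1}{2}$)
$c = -1$ ($c = 1 - 2 = -1$)
$E{\left(m \right)} = -8$ ($E{\left(m \right)} = -1 - 7 = -8$)
$d{\left(F \right)} = 2 F \left(-8 + F\right)$ ($d{\left(F \right)} = \left(F - 8\right) \left(F + F\right) = \left(-8 + F\right) 2 F = 2 F \left(-8 + F\right)$)
$\frac{1}{31449 + d{\left(T{\left(\left(-1\right)^{2} \right)} \right)}} = \frac{1}{31449 + 2 \left(- \frac{1}{2}\right) \left(-8 - \frac{1}{2}\right)} = \frac{1}{31449 + 2 \left(- \frac{1}{2}\right) \left(- \frac{17}{2}\right)} = \frac{1}{31449 + \frac{17}{2}} = \frac{1}{\frac{62915}{2}} = \frac{2}{62915}$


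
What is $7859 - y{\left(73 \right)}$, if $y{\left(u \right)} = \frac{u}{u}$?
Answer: $7858$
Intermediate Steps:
$y{\left(u \right)} = 1$
$7859 - y{\left(73 \right)} = 7859 - 1 = 7858$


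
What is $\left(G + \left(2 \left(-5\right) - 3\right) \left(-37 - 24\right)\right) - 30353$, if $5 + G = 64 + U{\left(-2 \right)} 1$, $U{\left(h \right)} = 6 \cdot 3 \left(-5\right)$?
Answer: $-29591$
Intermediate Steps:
$U{\left(h \right)} = -90$ ($U{\left(h \right)} = 18 \left(-5\right) = -90$)
$G = -31$ ($G = -5 + \left(64 - 90\right) = -5 - 26 = -31$)
$\left(G + \left(2 \left(-5\right) - 3\right) \left(-37 - 24\right)\right) - 30353 = \left(-31 + \left(2 \left(-5\right) - 3\right) \left(-37 - 24\right)\right) - 30353 = \left(-31 + \left(-10 - 3\right) \left(-61\right)\right) - 30353 = \left(-31 - -793\right) - 30353 = \left(-31 + 793\right) - 30353 = 762 - 30353 = -29591$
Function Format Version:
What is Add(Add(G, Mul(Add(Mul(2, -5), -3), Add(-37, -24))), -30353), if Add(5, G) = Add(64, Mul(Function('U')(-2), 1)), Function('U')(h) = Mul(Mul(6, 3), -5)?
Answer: -29591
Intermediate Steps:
Function('U')(h) = -90 (Function('U')(h) = Mul(18, -5) = -90)
G = -31 (G = Add(-5, Add(64, Mul(-90, 1))) = Add(-5, Add(64, -90)) = Add(-5, -26) = -31)
Add(Add(G, Mul(Add(Mul(2, -5), -3), Add(-37, -24))), -30353) = Add(Add(-31, Mul(Add(Mul(2, -5), -3), Add(-37, -24))), -30353) = Add(Add(-31, Mul(Add(-10, -3), -61)), -30353) = Add(Add(-31, Mul(-13, -61)), -30353) = Add(Add(-31, 793), -30353) = Add(762, -30353) = -29591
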